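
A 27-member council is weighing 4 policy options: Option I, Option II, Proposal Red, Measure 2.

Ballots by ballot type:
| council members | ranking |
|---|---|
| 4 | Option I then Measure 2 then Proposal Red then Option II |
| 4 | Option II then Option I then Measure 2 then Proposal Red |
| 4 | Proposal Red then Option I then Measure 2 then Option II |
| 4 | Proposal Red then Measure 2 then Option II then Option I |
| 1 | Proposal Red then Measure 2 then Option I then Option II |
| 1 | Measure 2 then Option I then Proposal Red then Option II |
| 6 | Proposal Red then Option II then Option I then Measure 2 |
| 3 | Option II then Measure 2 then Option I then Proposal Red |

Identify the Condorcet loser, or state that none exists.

none

Pairwise majorities:
Option I vs Option II: 4+4+1+1 = 10 for Option I, 17 for Option II — Option II by 17–10.
Option I vs Proposal Red: Proposal Red, 15–12.
Option I vs Measure 2: Option I is ranked higher on 4+4+4+6 = 18 ballots, Measure 2 on 9. Option I wins 18–9.
Option II vs Proposal Red: 7 to 20, Proposal Red.
Option II–Measure 2: Measure 2 14–13.
Proposal Red–Measure 2: Proposal Red 15–12.
Each option has at least one pairwise win (Option I beats Measure 2; Option II beats Option I; Proposal Red beats Option I; Measure 2 beats Option II) — no Condorcet loser.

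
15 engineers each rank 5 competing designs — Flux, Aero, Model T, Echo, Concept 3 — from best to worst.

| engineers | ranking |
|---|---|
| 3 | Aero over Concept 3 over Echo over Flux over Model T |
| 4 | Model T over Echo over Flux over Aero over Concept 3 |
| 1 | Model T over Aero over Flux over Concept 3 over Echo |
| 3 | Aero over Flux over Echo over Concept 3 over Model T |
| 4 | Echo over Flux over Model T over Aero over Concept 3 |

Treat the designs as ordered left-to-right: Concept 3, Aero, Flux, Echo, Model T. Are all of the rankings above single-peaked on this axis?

no

Axis positions: Concept 3=1, Aero=2, Flux=3, Echo=4, Model T=5.
Faction 1: ranking walks positions 2-1-4-3-5; Echo is ranked above Flux even though Flux lies between Echo and the peak Aero on the axis — preferences dip and rise again. Not single-peaked.
Faction 2 (peak Model T at position 5): ranking walks positions 5-4-3-2-1, expanding outward from the peak — single-peaked.
Faction 3: ranking walks positions 5-2-3-1-4; Aero is ranked above Echo even though Echo lies between Aero and the peak Model T on the axis — preferences dip and rise again. Not single-peaked.
Faction 4 (peak Aero at position 2): ranking walks positions 2-3-4-1-5, expanding outward from the peak — single-peaked.
Faction 5 (peak Echo at position 4): ranking walks positions 4-3-5-2-1, expanding outward from the peak — single-peaked.
Faction 1 violates single-peakedness, so the profile is not single-peaked on this axis.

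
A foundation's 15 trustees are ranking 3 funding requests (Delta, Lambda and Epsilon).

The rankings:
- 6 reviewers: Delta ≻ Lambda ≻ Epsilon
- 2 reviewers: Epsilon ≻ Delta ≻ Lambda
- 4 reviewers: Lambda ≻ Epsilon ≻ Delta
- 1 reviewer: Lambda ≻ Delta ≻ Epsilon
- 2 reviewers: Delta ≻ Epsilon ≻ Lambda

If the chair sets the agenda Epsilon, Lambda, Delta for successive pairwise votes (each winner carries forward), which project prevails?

Round 1: Epsilon vs Lambda — 4–11, Lambda advances.
Round 2: Lambda vs Delta — 5–10, Delta advances.
Delta survives the agenda.

Delta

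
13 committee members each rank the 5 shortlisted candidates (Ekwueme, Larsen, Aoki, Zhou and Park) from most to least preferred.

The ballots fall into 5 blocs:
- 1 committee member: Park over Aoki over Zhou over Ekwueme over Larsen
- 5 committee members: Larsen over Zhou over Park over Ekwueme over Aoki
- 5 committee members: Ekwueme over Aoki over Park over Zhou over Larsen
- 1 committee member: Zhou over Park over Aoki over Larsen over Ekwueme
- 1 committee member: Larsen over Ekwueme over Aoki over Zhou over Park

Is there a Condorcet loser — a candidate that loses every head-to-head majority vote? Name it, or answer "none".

Pairwise majorities:
Ekwueme vs Larsen: Larsen wins 7–6.
Ekwueme–Aoki: Ekwueme 11–2.
Ekwueme vs Zhou: Zhou, 7–6.
Ekwueme–Park: Park 7–6.
Larsen–Aoki: Aoki 7–6.
Larsen vs Zhou: Zhou, 7–6.
Larsen vs Park: Larsen is ranked higher on 5+1 = 6 ballots, Park on 7. Park wins 7–6.
Aoki vs Zhou: Aoki, 7–6.
Aoki vs Park: 6 to 7, Park.
Zhou vs Park: Zhou is ranked higher on 5+1+1 = 7 ballots, Park on 6. Zhou wins 7–6.
No candidate is winless: Ekwueme beats Aoki; Larsen beats Ekwueme; Aoki beats Larsen; Zhou beats Ekwueme; Park beats Ekwueme. There is no Condorcet loser.

none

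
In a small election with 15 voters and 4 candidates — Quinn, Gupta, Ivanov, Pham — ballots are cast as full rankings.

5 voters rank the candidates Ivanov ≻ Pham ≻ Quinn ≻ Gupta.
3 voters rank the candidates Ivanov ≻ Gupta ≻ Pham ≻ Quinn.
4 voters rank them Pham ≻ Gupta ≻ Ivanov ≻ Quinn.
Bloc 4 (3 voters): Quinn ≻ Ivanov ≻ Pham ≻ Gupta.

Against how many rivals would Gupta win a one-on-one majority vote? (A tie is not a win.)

Gupta against each rival (15 voters):
Gupta–Quinn: Quinn 8–7.
Gupta vs Ivanov: 4 for Gupta, 11 for Ivanov — Ivanov by 11–4.
Gupta vs Pham: Pham, 12–3.
Gupta beats no one; loses to Quinn, Ivanov, Pham — 0 pairwise wins.

0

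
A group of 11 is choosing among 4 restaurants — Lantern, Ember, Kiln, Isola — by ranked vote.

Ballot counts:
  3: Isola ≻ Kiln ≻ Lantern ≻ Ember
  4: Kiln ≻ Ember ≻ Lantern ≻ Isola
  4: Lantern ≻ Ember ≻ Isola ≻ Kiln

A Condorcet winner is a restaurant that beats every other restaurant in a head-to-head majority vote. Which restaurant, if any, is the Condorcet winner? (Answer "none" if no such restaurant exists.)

none

Head-to-head results (11 friends):
Lantern vs Ember: 7 to 4, Lantern.
Lantern vs Kiln: 4 to 7, Kiln.
Lantern vs Isola: 4+4 = 8 for Lantern, 3 for Isola — Lantern by 8–3.
Ember vs Kiln: 4 for Ember, 7 for Kiln — Kiln by 7–4.
Ember vs Isola: 4+4 = 8 for Ember, 3 for Isola — Ember by 8–3.
Kiln vs Isola: Kiln preferred on 4 ballots; Isola wins 7–4.
Every restaurant loses at least once (Lantern loses to Kiln; Ember loses to Lantern; Kiln loses to Isola; Isola loses to Lantern). The majority relation contains the cycle Lantern beats Isola beats Kiln beats Lantern, so there is no Condorcet winner.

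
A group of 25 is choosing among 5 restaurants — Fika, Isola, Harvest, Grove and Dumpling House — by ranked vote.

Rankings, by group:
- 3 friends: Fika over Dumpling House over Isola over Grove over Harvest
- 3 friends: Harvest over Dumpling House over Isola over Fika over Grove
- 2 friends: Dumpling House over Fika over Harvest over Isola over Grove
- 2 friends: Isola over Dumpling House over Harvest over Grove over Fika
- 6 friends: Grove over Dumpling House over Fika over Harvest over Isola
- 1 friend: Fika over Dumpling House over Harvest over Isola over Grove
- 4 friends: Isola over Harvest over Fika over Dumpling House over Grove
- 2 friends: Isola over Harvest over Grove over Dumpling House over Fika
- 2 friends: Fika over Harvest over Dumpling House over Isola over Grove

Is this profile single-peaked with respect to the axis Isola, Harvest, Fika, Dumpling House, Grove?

Axis positions: Isola=1, Harvest=2, Fika=3, Dumpling House=4, Grove=5.
Group 1: ranking walks positions 3-4-1-5-2; Isola is ranked above Harvest even though Harvest lies between Isola and the peak Fika on the axis — preferences dip and rise again. Not single-peaked.
Group 2: ranking walks positions 2-4-1-3-5; Dumpling House is ranked above Fika even though Fika lies between Dumpling House and the peak Harvest on the axis — preferences dip and rise again. Not single-peaked.
Group 3 (peak Dumpling House at position 4): ranking walks positions 4-3-2-1-5, expanding outward from the peak — single-peaked.
Group 4: ranking walks positions 1-4-2-5-3; Dumpling House is ranked above Harvest even though Harvest lies between Dumpling House and the peak Isola on the axis — preferences dip and rise again. Not single-peaked.
Group 5 (peak Grove at position 5): ranking walks positions 5-4-3-2-1, expanding outward from the peak — single-peaked.
Group 6 (peak Fika at position 3): ranking walks positions 3-4-2-1-5, expanding outward from the peak — single-peaked.
Group 7 (peak Isola at position 1): ranking walks positions 1-2-3-4-5, expanding outward from the peak — single-peaked.
Group 8: ranking walks positions 1-2-5-4-3; Grove is ranked above Fika even though Fika lies between Grove and the peak Isola on the axis — preferences dip and rise again. Not single-peaked.
Group 9 (peak Fika at position 3): ranking walks positions 3-2-4-1-5, expanding outward from the peak — single-peaked.
Group 1 violates single-peakedness, so the profile is not single-peaked on this axis.

no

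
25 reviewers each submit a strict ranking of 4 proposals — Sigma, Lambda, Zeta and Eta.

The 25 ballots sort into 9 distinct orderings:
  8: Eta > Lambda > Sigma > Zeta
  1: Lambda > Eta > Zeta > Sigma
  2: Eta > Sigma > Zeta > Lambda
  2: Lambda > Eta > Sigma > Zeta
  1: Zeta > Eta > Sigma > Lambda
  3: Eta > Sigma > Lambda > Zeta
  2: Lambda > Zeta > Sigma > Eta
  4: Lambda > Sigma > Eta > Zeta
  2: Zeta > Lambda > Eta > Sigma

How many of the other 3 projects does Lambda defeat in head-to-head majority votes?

Lambda against each rival (25 reviewers):
Lambda vs Sigma: Lambda is ranked higher on 8+1+2+2+4+2 = 19 ballots, Sigma on 6. Lambda wins 19–6.
Lambda vs Zeta: 20 to 5, Lambda.
Lambda vs Eta: Eta, 14–11.
Lambda beats Sigma, Zeta; loses to Eta — 2 pairwise wins.

2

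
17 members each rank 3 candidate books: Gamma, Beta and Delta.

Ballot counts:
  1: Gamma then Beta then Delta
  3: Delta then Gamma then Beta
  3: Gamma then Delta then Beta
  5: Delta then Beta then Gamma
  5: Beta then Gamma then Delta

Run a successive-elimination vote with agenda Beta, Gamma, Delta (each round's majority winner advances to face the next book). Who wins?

Round 1: Beta vs Gamma — 10–7, Beta advances.
Round 2: Beta vs Delta — 6–11, Delta advances.
The agenda winner is Delta.

Delta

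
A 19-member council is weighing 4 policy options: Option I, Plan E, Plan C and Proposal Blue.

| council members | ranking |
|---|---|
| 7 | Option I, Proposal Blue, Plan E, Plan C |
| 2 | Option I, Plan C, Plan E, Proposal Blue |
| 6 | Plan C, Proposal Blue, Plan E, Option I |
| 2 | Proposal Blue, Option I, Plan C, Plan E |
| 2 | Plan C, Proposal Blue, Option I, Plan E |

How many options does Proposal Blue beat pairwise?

2

Proposal Blue against each rival (19 council members):
Proposal Blue–Option I: Proposal Blue 10–9.
Proposal Blue vs Plan E: Proposal Blue, 17–2.
Proposal Blue vs Plan C: Plan C wins 10–9.
Proposal Blue beats Option I, Plan E; loses to Plan C — 2 pairwise wins.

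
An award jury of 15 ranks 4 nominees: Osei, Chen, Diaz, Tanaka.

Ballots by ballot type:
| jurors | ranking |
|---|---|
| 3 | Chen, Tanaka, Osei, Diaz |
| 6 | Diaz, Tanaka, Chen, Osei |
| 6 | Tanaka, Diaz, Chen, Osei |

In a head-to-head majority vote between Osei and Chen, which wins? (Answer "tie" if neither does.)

Chen

No ballot ranks Osei above Chen: 0.
Ballots ranking Chen above Osei: 15 − 0 = 15.
Chen wins the head-to-head 15–0.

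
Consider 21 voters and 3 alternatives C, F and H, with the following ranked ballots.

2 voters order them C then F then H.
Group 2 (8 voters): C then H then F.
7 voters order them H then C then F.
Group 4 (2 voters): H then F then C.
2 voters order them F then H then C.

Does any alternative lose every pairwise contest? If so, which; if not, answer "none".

F

Pairwise majorities:
C vs F: C preferred on 2+8+7 = 17 ballots; C wins 17–4.
C vs H: 2+8 = 10 for C, 11 for H — H by 11–10.
F vs H: H, 17–4.
Only F has no wins; F is the Condorcet loser.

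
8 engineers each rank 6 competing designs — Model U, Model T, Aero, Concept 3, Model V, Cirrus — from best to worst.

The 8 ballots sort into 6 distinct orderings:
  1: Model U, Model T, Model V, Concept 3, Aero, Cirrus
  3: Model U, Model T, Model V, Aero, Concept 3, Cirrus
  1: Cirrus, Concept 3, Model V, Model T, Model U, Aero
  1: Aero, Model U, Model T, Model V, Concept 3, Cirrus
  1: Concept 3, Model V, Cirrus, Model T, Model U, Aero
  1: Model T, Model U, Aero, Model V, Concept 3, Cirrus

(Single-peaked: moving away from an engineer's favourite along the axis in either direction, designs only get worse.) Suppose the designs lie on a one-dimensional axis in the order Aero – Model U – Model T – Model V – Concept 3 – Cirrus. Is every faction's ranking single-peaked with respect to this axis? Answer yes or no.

yes

Axis positions: Aero=1, Model U=2, Model T=3, Model V=4, Concept 3=5, Cirrus=6.
Faction 1 (peak Model U at position 2): ranking walks positions 2-3-4-5-1-6, expanding outward from the peak — single-peaked.
Faction 2 (peak Model U at position 2): ranking walks positions 2-3-4-1-5-6, expanding outward from the peak — single-peaked.
Faction 3 (peak Cirrus at position 6): ranking walks positions 6-5-4-3-2-1, expanding outward from the peak — single-peaked.
Faction 4 (peak Aero at position 1): ranking walks positions 1-2-3-4-5-6, expanding outward from the peak — single-peaked.
Faction 5 (peak Concept 3 at position 5): ranking walks positions 5-4-6-3-2-1, expanding outward from the peak — single-peaked.
Faction 6 (peak Model T at position 3): ranking walks positions 3-2-1-4-5-6, expanding outward from the peak — single-peaked.
Every ranking is single-peaked on this axis.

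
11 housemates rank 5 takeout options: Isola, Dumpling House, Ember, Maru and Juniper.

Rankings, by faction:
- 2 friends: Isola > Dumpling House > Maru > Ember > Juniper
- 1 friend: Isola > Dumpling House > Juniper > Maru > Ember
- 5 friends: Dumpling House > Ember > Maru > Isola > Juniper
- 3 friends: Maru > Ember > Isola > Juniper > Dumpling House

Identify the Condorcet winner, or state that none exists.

none

Pairwise majorities:
Isola vs Dumpling House: Isola, 6–5.
Isola–Ember: Ember 8–3.
Isola–Maru: Maru 8–3.
Isola vs Juniper: Isola, 11–0.
Dumpling House vs Ember: Dumpling House is ranked higher on 2+1+5 = 8 ballots, Ember on 3. Dumpling House wins 8–3.
Dumpling House vs Maru: Dumpling House, 8–3.
Dumpling House vs Juniper: Dumpling House preferred on 2+1+5 = 8 ballots; Dumpling House wins 8–3.
Ember vs Maru: Maru, 6–5.
Ember vs Juniper: Ember is ranked higher on 2+5+3 = 10 ballots, Juniper on 1. Ember wins 10–1.
Maru vs Juniper: Maru preferred on 2+5+3 = 10 ballots; Maru wins 10–1.
No restaurant is unbeaten: Isola loses to Ember; Dumpling House loses to Isola; Ember loses to Dumpling House; Maru loses to Dumpling House; Juniper loses to Isola. In particular Isola → Dumpling House → Ember → Isola is a majority cycle — no Condorcet winner exists.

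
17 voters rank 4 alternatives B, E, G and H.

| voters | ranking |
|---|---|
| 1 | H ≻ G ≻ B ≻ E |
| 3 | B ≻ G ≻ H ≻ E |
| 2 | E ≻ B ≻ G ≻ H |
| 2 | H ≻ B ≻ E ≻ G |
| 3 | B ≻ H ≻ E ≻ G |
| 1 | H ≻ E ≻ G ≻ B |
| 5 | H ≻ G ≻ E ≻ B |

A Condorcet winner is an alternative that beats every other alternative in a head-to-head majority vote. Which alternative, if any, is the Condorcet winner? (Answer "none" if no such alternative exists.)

Check each pair by majority over 17 ballots:
B vs E: 1+3+2+3 = 9 for B, 8 for E — B by 9–8.
B vs G: B preferred on 3+2+2+3 = 10 ballots; B wins 10–7.
B vs H: B is ranked higher on 3+2+3 = 8 ballots, H on 9. H wins 9–8.
E vs G: E preferred on 2+2+3+1 = 8 ballots; G wins 9–8.
E vs H: E preferred on 2 ballots; H wins 15–2.
G vs H: 5 to 12, H.
H beats each of B, E, G — H is the Condorcet winner.

H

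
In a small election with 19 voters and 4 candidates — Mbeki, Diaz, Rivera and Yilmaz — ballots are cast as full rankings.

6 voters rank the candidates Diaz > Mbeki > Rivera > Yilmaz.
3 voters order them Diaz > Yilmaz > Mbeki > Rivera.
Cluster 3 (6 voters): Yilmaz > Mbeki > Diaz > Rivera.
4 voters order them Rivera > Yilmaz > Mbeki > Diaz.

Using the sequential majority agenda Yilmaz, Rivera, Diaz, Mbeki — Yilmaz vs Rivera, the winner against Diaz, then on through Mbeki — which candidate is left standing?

Round 1: Yilmaz vs Rivera — 9–10, Rivera advances.
Round 2: Rivera vs Diaz — 4–15, Diaz advances.
Round 3: Diaz vs Mbeki — 9–10, Mbeki advances.
The agenda winner is Mbeki.

Mbeki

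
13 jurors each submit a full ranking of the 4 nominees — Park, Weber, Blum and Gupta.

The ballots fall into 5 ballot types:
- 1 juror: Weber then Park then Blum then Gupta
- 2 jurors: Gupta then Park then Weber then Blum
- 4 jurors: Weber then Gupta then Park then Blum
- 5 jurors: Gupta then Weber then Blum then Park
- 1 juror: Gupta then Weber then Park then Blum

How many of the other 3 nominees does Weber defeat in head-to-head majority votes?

2

Weber against each rival (13 jurors):
Weber–Park: Weber 11–2.
Weber vs Blum: 13 to 0, Weber.
Weber vs Gupta: Gupta wins 8–5.
Weber beats Park, Blum; loses to Gupta — 2 pairwise wins.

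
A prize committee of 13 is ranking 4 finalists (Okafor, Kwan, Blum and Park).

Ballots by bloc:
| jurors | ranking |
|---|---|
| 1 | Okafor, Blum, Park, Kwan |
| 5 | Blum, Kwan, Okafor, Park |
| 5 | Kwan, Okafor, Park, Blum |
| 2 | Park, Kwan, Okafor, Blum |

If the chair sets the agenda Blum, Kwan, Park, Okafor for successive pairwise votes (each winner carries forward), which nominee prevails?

Kwan

Round 1: Blum vs Kwan — 6–7, Kwan advances.
Round 2: Kwan vs Park — 10–3, Kwan advances.
Round 3: Kwan vs Okafor — 12–1, Kwan advances.
The agenda winner is Kwan.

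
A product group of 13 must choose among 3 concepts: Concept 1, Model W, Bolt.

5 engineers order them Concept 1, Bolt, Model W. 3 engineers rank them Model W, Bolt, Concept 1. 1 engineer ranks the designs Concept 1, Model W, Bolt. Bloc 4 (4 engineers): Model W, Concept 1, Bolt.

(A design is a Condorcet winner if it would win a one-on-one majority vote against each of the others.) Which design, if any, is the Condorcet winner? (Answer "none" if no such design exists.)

Check each pair by majority over 13 ballots:
Concept 1 vs Model W: 5+1 = 6 for Concept 1, 7 for Model W — Model W by 7–6.
Concept 1 vs Bolt: 10 to 3, Concept 1.
Model W vs Bolt: Model W preferred on 3+1+4 = 8 ballots; Model W wins 8–5.
Model W wins every pairwise contest, so Model W is the Condorcet winner.

Model W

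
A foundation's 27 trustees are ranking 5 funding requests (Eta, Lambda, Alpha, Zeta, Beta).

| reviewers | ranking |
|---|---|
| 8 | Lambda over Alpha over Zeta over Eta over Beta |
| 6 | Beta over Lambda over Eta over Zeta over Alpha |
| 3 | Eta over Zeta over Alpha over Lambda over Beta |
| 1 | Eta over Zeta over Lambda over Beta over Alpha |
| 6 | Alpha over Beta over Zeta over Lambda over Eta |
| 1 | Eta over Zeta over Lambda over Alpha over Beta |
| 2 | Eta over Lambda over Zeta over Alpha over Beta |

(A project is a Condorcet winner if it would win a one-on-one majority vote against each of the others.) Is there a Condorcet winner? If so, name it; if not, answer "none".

Check each pair by majority over 27 ballots:
Eta vs Lambda: Eta preferred on 3+1+1+2 = 7 ballots; Lambda wins 20–7.
Eta–Alpha: Alpha 14–13.
Eta vs Zeta: Zeta, 14–13.
Eta vs Beta: 8+3+1+1+2 = 15 for Eta, 12 for Beta — Eta by 15–12.
Lambda vs Alpha: 18 to 9, Lambda.
Lambda–Zeta: Lambda 16–11.
Lambda vs Beta: Lambda, 15–12.
Alpha vs Zeta: Alpha, 14–13.
Alpha vs Beta: 20 to 7, Alpha.
Zeta vs Beta: Zeta, 15–12.
Lambda beats each of Eta, Alpha, Zeta, Beta — Lambda is the Condorcet winner.

Lambda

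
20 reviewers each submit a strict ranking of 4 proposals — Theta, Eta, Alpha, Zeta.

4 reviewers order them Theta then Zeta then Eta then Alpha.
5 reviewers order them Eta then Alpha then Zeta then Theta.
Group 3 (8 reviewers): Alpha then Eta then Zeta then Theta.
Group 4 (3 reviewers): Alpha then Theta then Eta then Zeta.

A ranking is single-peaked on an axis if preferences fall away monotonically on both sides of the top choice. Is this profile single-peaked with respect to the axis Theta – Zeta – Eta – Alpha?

no

Axis positions: Theta=1, Zeta=2, Eta=3, Alpha=4.
Group 1 (peak Theta at position 1): ranking walks positions 1-2-3-4, expanding outward from the peak — single-peaked.
Group 2 (peak Eta at position 3): ranking walks positions 3-4-2-1, expanding outward from the peak — single-peaked.
Group 3 (peak Alpha at position 4): ranking walks positions 4-3-2-1, expanding outward from the peak — single-peaked.
Group 4: ranking walks positions 4-1-3-2; Theta is ranked above Eta even though Eta lies between Theta and the peak Alpha on the axis — preferences dip and rise again. Not single-peaked.
Group 4 violates single-peakedness, so the profile is not single-peaked on this axis.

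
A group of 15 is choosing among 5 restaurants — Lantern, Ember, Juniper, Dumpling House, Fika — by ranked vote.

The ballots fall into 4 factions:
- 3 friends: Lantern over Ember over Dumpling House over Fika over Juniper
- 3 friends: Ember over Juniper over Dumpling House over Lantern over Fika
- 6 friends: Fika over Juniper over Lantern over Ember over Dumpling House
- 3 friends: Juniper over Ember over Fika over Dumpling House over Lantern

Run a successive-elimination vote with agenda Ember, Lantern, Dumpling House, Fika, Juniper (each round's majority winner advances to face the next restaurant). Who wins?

Round 1: Ember vs Lantern — 6–9, Lantern advances.
Round 2: Lantern vs Dumpling House — 9–6, Lantern advances.
Round 3: Lantern vs Fika — 6–9, Fika advances.
Round 4: Fika vs Juniper — 9–6, Fika advances.
Fika survives the agenda.

Fika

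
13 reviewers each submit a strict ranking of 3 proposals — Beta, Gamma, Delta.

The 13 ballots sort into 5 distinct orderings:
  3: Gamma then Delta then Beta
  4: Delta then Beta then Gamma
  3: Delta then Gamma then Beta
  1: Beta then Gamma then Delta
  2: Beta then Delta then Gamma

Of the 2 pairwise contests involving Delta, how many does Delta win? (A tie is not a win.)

Delta against each rival (13 reviewers):
Delta vs Beta: 3+4+3 = 10 for Delta, 3 for Beta — Delta by 10–3.
Delta–Gamma: Delta 9–4.
Delta beats Beta, Gamma — 2 pairwise wins.

2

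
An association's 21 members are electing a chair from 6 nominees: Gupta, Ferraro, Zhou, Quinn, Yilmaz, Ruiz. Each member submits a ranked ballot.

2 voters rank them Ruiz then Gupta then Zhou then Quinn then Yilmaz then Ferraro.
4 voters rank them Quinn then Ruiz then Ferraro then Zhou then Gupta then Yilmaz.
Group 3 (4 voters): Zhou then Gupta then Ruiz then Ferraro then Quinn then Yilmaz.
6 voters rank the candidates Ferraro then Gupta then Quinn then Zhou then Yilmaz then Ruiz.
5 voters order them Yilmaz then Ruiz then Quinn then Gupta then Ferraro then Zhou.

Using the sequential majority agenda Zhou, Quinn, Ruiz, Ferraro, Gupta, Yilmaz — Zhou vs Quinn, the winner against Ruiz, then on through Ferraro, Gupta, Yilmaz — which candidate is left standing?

Yilmaz

Round 1: Zhou vs Quinn — 6–15, Quinn advances.
Round 2: Quinn vs Ruiz — 10–11, Ruiz advances.
Round 3: Ruiz vs Ferraro — 15–6, Ruiz advances.
Round 4: Ruiz vs Gupta — 11–10, Ruiz advances.
Round 5: Ruiz vs Yilmaz — 10–11, Yilmaz advances.
Yilmaz survives the agenda.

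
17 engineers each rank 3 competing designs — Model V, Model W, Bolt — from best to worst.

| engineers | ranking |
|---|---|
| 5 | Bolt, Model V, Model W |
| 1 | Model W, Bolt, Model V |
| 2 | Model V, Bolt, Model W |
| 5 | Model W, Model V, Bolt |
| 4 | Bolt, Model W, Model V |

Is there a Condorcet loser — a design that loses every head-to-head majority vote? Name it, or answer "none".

Pairwise majorities:
Model V vs Model W: Model W wins 10–7.
Model V vs Bolt: Model V preferred on 2+5 = 7 ballots; Bolt wins 10–7.
Model W vs Bolt: Bolt, 11–6.
Model V loses to every other design — it is the Condorcet loser.

Model V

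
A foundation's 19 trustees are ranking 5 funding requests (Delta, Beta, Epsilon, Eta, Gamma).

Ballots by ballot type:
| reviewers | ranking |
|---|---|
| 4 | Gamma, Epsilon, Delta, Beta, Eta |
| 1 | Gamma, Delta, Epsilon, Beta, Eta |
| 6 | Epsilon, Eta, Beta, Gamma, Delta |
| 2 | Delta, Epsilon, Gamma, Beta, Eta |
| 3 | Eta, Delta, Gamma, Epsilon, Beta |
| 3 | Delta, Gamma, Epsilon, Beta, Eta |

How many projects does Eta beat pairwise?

0

Eta against each rival (19 reviewers):
Eta vs Delta: Eta preferred on 6+3 = 9 ballots; Delta wins 10–9.
Eta–Beta: Beta 10–9.
Eta vs Epsilon: 3 for Eta, 16 for Epsilon — Epsilon by 16–3.
Eta–Gamma: Gamma 10–9.
Eta beats no one; loses to Delta, Beta, Epsilon, Gamma — 0 pairwise wins.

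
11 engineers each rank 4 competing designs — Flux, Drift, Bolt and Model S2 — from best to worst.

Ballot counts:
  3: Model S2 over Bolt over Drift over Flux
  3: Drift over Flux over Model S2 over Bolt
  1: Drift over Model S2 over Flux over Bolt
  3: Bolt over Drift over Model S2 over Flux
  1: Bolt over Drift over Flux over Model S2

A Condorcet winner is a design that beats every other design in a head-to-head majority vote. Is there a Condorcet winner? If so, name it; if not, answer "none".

none

Pairwise majorities:
Flux vs Drift: Drift wins 11–0.
Flux vs Bolt: Bolt wins 7–4.
Flux–Model S2: Model S2 7–4.
Drift vs Bolt: Bolt wins 7–4.
Drift–Model S2: Drift 8–3.
Bolt vs Model S2: Model S2 wins 7–4.
Each design drops at least one matchup (Flux loses to Drift; Drift loses to Bolt; Bolt loses to Model S2; Model S2 loses to Drift); the cycle Drift → Model S2 → Bolt → Drift rules out a Condorcet winner.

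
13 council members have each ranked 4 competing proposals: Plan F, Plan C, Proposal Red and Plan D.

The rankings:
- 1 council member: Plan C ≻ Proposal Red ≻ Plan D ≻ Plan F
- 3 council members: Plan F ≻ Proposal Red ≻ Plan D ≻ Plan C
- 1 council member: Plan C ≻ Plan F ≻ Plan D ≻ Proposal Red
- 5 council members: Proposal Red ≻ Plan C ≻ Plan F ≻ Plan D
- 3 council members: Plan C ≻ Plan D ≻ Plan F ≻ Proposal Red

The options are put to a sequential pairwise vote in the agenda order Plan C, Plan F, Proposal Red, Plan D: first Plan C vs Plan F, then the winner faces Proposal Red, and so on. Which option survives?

Proposal Red

Round 1: Plan C vs Plan F — 10–3, Plan C advances.
Round 2: Plan C vs Proposal Red — 5–8, Proposal Red advances.
Round 3: Proposal Red vs Plan D — 9–4, Proposal Red advances.
The agenda winner is Proposal Red.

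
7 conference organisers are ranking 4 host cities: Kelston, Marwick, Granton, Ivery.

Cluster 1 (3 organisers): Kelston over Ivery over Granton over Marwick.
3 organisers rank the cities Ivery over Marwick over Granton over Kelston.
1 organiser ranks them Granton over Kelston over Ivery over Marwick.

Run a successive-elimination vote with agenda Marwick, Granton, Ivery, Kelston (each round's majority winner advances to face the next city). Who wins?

Round 1: Marwick vs Granton — 3–4, Granton advances.
Round 2: Granton vs Ivery — 1–6, Ivery advances.
Round 3: Ivery vs Kelston — 3–4, Kelston advances.
The agenda winner is Kelston.

Kelston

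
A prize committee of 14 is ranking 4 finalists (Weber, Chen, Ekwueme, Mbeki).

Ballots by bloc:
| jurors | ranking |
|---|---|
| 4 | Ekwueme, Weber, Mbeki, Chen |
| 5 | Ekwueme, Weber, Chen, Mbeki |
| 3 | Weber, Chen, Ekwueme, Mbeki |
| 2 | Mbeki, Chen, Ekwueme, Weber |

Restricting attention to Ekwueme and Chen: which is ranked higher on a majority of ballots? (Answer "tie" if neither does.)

Ballots ranking Ekwueme above Chen: 4 + 5 = 9.
Ballots ranking Chen above Ekwueme: 14 − 9 = 5.
Ekwueme wins the head-to-head 9–5.

Ekwueme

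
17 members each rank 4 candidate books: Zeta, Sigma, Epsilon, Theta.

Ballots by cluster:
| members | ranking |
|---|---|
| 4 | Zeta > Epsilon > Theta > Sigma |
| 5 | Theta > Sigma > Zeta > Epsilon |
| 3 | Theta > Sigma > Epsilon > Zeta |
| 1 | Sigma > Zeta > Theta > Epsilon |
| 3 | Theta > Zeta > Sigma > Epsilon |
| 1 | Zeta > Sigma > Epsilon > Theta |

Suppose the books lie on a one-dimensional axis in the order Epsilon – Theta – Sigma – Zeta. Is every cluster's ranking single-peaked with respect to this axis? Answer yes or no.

no

Axis positions: Epsilon=1, Theta=2, Sigma=3, Zeta=4.
Cluster 1: ranking walks positions 4-1-2-3; Epsilon is ranked above Sigma even though Sigma lies between Epsilon and the peak Zeta on the axis — preferences dip and rise again. Not single-peaked.
Cluster 2 (peak Theta at position 2): ranking walks positions 2-3-4-1, expanding outward from the peak — single-peaked.
Cluster 3 (peak Theta at position 2): ranking walks positions 2-3-1-4, expanding outward from the peak — single-peaked.
Cluster 4 (peak Sigma at position 3): ranking walks positions 3-4-2-1, expanding outward from the peak — single-peaked.
Cluster 5: ranking walks positions 2-4-3-1; Zeta is ranked above Sigma even though Sigma lies between Zeta and the peak Theta on the axis — preferences dip and rise again. Not single-peaked.
Cluster 6: ranking walks positions 4-3-1-2; Epsilon is ranked above Theta even though Theta lies between Epsilon and the peak Zeta on the axis — preferences dip and rise again. Not single-peaked.
Cluster 1 violates single-peakedness, so the profile is not single-peaked on this axis.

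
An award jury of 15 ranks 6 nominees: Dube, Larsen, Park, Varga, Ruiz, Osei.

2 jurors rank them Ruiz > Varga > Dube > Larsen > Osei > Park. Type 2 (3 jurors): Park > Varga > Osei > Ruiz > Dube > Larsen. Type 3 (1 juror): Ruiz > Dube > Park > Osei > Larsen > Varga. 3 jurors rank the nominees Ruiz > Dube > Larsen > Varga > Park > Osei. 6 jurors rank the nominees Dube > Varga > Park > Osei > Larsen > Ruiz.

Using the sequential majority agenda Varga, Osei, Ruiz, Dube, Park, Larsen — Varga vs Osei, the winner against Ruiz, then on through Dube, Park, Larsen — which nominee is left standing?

Dube

Round 1: Varga vs Osei — 14–1, Varga advances.
Round 2: Varga vs Ruiz — 9–6, Varga advances.
Round 3: Varga vs Dube — 5–10, Dube advances.
Round 4: Dube vs Park — 12–3, Dube advances.
Round 5: Dube vs Larsen — 15–0, Dube advances.
The agenda winner is Dube.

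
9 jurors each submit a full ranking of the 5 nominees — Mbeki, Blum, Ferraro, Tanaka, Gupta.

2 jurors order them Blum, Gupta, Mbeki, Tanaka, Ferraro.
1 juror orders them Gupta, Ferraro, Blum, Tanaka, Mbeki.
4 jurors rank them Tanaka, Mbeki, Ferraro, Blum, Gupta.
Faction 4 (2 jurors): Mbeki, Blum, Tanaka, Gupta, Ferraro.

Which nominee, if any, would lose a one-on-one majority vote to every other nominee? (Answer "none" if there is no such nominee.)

Head-to-head results (9 jurors):
Mbeki vs Blum: Mbeki preferred on 4+2 = 6 ballots; Mbeki wins 6–3.
Mbeki vs Ferraro: 2+4+2 = 8 for Mbeki, 1 for Ferraro — Mbeki by 8–1.
Mbeki vs Tanaka: Mbeki preferred on 2+2 = 4 ballots; Tanaka wins 5–4.
Mbeki vs Gupta: Mbeki, 6–3.
Blum vs Ferraro: Blum is ranked higher on 2+2 = 4 ballots, Ferraro on 5. Ferraro wins 5–4.
Blum vs Tanaka: Blum, 5–4.
Blum–Gupta: Blum 8–1.
Ferraro vs Tanaka: 1 to 8, Tanaka.
Ferraro vs Gupta: 4 to 5, Gupta.
Tanaka vs Gupta: Tanaka wins 6–3.
No nominee is winless: Mbeki beats Blum; Blum beats Tanaka; Ferraro beats Blum; Tanaka beats Mbeki; Gupta beats Ferraro. There is no Condorcet loser.

none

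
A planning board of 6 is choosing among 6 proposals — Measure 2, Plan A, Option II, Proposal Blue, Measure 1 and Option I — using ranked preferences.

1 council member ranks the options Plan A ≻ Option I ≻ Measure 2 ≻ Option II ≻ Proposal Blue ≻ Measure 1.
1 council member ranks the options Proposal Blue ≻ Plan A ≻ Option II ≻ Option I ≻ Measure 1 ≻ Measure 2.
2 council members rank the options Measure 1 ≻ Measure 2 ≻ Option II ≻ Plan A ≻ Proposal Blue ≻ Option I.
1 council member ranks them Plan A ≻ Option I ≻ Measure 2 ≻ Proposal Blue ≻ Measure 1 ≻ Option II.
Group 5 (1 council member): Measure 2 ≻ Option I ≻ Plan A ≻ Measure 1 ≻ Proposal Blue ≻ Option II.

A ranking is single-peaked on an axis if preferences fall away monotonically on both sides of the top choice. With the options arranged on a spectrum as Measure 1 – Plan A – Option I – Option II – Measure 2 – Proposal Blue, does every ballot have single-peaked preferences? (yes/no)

no

Axis positions: Measure 1=1, Plan A=2, Option I=3, Option II=4, Measure 2=5, Proposal Blue=6.
Group 1: ranking walks positions 2-3-5-4-6-1; Measure 2 is ranked above Option II even though Option II lies between Measure 2 and the peak Plan A on the axis — preferences dip and rise again. Not single-peaked.
Group 2: ranking walks positions 6-2-4-3-1-5; Plan A is ranked above Measure 2 even though Measure 2 lies between Plan A and the peak Proposal Blue on the axis — preferences dip and rise again. Not single-peaked.
Group 3: ranking walks positions 1-5-4-2-6-3; Measure 2 is ranked above Plan A even though Plan A lies between Measure 2 and the peak Measure 1 on the axis — preferences dip and rise again. Not single-peaked.
Group 4: ranking walks positions 2-3-5-6-1-4; Measure 2 is ranked above Option II even though Option II lies between Measure 2 and the peak Plan A on the axis — preferences dip and rise again. Not single-peaked.
Group 5: ranking walks positions 5-3-2-1-6-4; Option I is ranked above Option II even though Option II lies between Option I and the peak Measure 2 on the axis — preferences dip and rise again. Not single-peaked.
Group 1 violates single-peakedness, so the profile is not single-peaked on this axis.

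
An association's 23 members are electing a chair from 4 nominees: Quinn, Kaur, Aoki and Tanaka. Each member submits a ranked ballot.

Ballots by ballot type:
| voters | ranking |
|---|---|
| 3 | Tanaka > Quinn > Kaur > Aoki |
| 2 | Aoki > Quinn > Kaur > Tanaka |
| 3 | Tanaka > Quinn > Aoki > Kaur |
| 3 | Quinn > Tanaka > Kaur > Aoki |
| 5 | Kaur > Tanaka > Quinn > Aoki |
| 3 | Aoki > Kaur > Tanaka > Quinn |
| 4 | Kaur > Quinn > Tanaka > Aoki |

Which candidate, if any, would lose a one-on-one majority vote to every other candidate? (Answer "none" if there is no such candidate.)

Head-to-head results (23 voters):
Quinn vs Kaur: 3+2+3+3 = 11 for Quinn, 12 for Kaur — Kaur by 12–11.
Quinn vs Aoki: Quinn is ranked higher on 3+3+3+5+4 = 18 ballots, Aoki on 5. Quinn wins 18–5.
Quinn–Tanaka: Tanaka 14–9.
Kaur vs Aoki: Kaur wins 15–8.
Kaur–Tanaka: Kaur 14–9.
Aoki–Tanaka: Tanaka 18–5.
Aoki loses to every other candidate — it is the Condorcet loser.

Aoki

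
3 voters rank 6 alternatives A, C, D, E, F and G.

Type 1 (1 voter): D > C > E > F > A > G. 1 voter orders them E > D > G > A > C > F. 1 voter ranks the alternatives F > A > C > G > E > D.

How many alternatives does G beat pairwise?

G against each rival (3 voters):
G vs A: A, 2–1.
G–C: C 2–1.
G–D: D 2–1.
G vs E: G preferred on 1 ballot; E wins 2–1.
G vs F: F, 2–1.
G beats no one; loses to A, C, D, E, F — 0 pairwise wins.

0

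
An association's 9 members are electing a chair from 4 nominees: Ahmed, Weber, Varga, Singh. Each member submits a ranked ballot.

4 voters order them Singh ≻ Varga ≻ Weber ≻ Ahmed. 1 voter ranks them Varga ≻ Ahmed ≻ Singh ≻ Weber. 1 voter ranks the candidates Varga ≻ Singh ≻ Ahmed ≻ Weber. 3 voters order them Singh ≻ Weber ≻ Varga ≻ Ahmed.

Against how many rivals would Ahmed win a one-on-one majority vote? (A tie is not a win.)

Ahmed against each rival (9 voters):
Ahmed vs Weber: 2 to 7, Weber.
Ahmed vs Varga: Ahmed is ranked higher on 0 ballots, Varga on 9. Varga wins 9–0.
Ahmed vs Singh: Ahmed preferred on 1 ballot; Singh wins 8–1.
Ahmed beats no one; loses to Weber, Varga, Singh — 0 pairwise wins.

0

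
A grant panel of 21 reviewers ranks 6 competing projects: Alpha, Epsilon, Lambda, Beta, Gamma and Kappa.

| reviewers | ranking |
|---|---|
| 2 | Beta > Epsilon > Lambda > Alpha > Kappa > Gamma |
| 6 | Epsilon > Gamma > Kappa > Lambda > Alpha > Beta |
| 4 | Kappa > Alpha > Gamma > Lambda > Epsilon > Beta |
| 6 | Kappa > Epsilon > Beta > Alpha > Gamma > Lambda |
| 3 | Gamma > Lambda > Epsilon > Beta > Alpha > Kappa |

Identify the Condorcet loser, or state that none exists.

Pairwise majorities:
Alpha–Epsilon: Epsilon 17–4.
Alpha vs Lambda: Lambda, 11–10.
Alpha vs Beta: 6+4 = 10 for Alpha, 11 for Beta — Beta by 11–10.
Alpha vs Gamma: Alpha is ranked higher on 2+4+6 = 12 ballots, Gamma on 9. Alpha wins 12–9.
Alpha vs Kappa: Alpha is ranked higher on 2+3 = 5 ballots, Kappa on 16. Kappa wins 16–5.
Epsilon vs Lambda: 14 to 7, Epsilon.
Epsilon–Beta: Epsilon 19–2.
Epsilon vs Gamma: Epsilon, 14–7.
Epsilon–Kappa: Epsilon 11–10.
Lambda vs Beta: 6+4+3 = 13 for Lambda, 8 for Beta — Lambda by 13–8.
Lambda–Gamma: Gamma 19–2.
Lambda vs Kappa: Lambda is ranked higher on 2+3 = 5 ballots, Kappa on 16. Kappa wins 16–5.
Beta vs Gamma: Gamma wins 13–8.
Beta vs Kappa: 5 to 16, Kappa.
Gamma vs Kappa: Kappa wins 12–9.
No project is winless: Alpha beats Gamma; Epsilon beats Alpha; Lambda beats Alpha; Beta beats Alpha; Gamma beats Lambda; Kappa beats Alpha. There is no Condorcet loser.

none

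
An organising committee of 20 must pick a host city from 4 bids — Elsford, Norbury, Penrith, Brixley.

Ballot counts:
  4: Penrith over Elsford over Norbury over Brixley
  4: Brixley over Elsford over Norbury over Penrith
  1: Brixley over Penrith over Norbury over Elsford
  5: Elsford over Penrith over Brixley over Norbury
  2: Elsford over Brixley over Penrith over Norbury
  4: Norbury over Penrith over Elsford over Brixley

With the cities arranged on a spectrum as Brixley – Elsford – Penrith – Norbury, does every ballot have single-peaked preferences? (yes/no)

Axis positions: Brixley=1, Elsford=2, Penrith=3, Norbury=4.
Cluster 1 (peak Penrith at position 3): ranking walks positions 3-2-4-1, expanding outward from the peak — single-peaked.
Cluster 2: ranking walks positions 1-2-4-3; Norbury is ranked above Penrith even though Penrith lies between Norbury and the peak Brixley on the axis — preferences dip and rise again. Not single-peaked.
Cluster 3: ranking walks positions 1-3-4-2; Penrith is ranked above Elsford even though Elsford lies between Penrith and the peak Brixley on the axis — preferences dip and rise again. Not single-peaked.
Cluster 4 (peak Elsford at position 2): ranking walks positions 2-3-1-4, expanding outward from the peak — single-peaked.
Cluster 5 (peak Elsford at position 2): ranking walks positions 2-1-3-4, expanding outward from the peak — single-peaked.
Cluster 6 (peak Norbury at position 4): ranking walks positions 4-3-2-1, expanding outward from the peak — single-peaked.
Cluster 2 violates single-peakedness, so the profile is not single-peaked on this axis.

no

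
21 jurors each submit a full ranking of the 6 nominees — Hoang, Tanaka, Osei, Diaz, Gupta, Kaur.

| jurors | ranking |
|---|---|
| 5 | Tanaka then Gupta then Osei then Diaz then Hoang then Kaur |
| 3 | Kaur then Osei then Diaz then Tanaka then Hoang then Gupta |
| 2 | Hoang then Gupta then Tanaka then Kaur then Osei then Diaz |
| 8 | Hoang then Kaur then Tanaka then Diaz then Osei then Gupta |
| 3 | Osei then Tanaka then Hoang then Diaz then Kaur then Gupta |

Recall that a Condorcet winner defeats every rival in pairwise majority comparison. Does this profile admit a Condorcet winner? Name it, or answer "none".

none

Pairwise majorities:
Hoang vs Tanaka: Tanaka wins 11–10.
Hoang vs Osei: Osei wins 11–10.
Hoang vs Diaz: Hoang wins 13–8.
Hoang–Gupta: Hoang 16–5.
Hoang vs Kaur: Hoang wins 18–3.
Tanaka–Osei: Tanaka 15–6.
Tanaka–Diaz: Tanaka 18–3.
Tanaka vs Gupta: Tanaka wins 19–2.
Tanaka–Kaur: Kaur 11–10.
Osei–Diaz: Osei 13–8.
Osei vs Gupta: Osei wins 14–7.
Osei vs Kaur: Kaur wins 13–8.
Diaz vs Gupta: Diaz, 14–7.
Diaz–Kaur: Kaur 13–8.
Gupta vs Kaur: Kaur, 14–7.
Every nominee loses at least once (Hoang loses to Tanaka; Tanaka loses to Kaur; Osei loses to Tanaka; Diaz loses to Hoang; Gupta loses to Hoang; Kaur loses to Hoang). The majority relation contains the cycle Hoang → Kaur → Tanaka → Hoang, so there is no Condorcet winner.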